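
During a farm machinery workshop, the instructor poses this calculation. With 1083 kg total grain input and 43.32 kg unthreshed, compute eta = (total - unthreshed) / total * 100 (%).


eta = (total - unthreshed) / total * 100
    = (1083 - 43.32) / 1083 * 100
    = 1039.68 / 1083 * 100
    = 96%


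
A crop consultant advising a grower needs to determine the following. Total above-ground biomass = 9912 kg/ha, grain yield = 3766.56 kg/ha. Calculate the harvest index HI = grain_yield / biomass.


HI = grain_yield / biomass
   = 3766.56 / 9912
   = 0.38


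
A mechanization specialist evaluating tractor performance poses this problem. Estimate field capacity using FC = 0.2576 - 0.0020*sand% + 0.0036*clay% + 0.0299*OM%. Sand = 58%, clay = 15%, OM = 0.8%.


FC = 0.2576 - 0.0020*58 + 0.0036*15 + 0.0299*0.8
   = 0.2576 - 0.1160 + 0.0540 + 0.0239
   = 0.2195


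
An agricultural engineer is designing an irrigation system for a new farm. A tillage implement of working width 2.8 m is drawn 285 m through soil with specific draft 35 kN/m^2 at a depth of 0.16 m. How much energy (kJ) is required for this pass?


E = k * d * w * L
  = 35 * 0.16 * 2.8 * 285
  = 4468.80 kJ


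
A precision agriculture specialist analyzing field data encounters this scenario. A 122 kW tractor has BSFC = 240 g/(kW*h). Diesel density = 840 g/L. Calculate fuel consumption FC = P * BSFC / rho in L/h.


FC = P * BSFC / rho_fuel
   = 122 * 240 / 840
   = 29280 / 840
   = 34.86 L/h


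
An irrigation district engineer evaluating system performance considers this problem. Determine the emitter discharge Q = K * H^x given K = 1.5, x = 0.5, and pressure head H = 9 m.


Q = K * H^x
  = 1.5 * 9^0.5
  = 1.5 * 3
  = 4.50 L/h


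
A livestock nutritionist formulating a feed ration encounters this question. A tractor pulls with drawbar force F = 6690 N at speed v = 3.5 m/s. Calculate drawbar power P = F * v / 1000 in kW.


P = F * v / 1000
  = 6690 * 3.5 / 1000
  = 23415 / 1000
  = 23.42 kW


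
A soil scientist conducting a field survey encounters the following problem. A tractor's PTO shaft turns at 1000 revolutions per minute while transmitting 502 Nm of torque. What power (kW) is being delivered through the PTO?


P = 2*pi*n*T / 60000
  = 2*pi * 1000 * 502 / 60000
  = 3154159.02 / 60000
  = 52.57 kW


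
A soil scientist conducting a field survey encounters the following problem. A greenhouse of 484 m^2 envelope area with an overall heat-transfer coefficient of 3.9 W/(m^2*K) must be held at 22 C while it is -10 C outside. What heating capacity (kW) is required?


dT = 22 - (-10) = 32 K
Q = U * A * dT
  = 3.9 * 484 * 32
  = 60403.20 W = 60.40 kW


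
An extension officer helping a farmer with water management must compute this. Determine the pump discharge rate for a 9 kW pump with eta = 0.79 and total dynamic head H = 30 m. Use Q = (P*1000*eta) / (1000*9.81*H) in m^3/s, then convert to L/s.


Q = (P * 1000 * eta) / (rho * g * H)
  = (9 * 1000 * 0.79) / (1000 * 9.81 * 30)
  = 7110 / 294300
  = 0.02416 m^3/s = 24.16 L/s


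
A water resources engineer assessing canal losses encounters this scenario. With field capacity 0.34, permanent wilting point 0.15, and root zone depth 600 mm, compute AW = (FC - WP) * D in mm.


AW = (FC - WP) * D
   = (0.34 - 0.15) * 600
   = 0.19 * 600
   = 114 mm


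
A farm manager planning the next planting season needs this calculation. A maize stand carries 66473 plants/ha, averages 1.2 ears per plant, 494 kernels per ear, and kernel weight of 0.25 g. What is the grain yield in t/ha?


Y = density * ears * kernels * kw
  = 66473 * 1.2 * 494 * 0.25 g/ha
  = 9851298.60 g/ha
  = 9851.30 kg/ha = 9.85 t/ha


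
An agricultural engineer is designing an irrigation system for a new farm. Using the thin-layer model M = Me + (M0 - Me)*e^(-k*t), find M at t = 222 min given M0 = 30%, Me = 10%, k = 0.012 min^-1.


M = Me + (M0 - Me) * e^(-k*t)
  = 10 + (30 - 10) * e^(-0.012*222)
  = 10 + 20 * e^(-2.664)
  = 10 + 20 * 0.06967
  = 10 + 1.3934
  = 11.39%


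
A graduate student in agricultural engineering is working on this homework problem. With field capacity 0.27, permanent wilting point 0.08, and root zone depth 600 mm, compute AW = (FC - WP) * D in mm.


AW = (FC - WP) * D
   = (0.27 - 0.08) * 600
   = 0.19 * 600
   = 114 mm


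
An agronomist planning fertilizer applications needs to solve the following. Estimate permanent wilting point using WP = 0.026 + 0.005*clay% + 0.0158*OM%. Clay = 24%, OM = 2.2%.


WP = 0.026 + 0.005*24 + 0.0158*2.2
   = 0.026 + 0.1200 + 0.0348
   = 0.1808


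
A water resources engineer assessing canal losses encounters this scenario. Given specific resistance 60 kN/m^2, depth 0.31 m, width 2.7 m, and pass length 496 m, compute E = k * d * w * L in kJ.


E = k * d * w * L
  = 60 * 0.31 * 2.7 * 496
  = 24909.12 kJ


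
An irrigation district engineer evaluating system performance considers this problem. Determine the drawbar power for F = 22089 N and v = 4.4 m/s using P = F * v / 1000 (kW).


P = F * v / 1000
  = 22089 * 4.4 / 1000
  = 97191.60 / 1000
  = 97.19 kW


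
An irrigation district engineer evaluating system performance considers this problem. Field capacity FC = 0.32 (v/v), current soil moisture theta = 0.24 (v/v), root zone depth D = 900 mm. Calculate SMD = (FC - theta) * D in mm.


SMD = (FC - theta) * D
    = (0.32 - 0.24) * 900
    = 0.080 * 900
    = 72 mm


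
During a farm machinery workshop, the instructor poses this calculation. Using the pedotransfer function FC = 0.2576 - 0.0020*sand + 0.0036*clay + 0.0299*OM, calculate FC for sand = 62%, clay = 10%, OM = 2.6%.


FC = 0.2576 - 0.0020*62 + 0.0036*10 + 0.0299*2.6
   = 0.2576 - 0.1240 + 0.0360 + 0.0777
   = 0.2473


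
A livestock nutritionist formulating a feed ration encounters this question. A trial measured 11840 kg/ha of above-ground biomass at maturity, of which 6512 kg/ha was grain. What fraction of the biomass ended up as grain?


HI = grain_yield / biomass
   = 6512 / 11840
   = 0.55


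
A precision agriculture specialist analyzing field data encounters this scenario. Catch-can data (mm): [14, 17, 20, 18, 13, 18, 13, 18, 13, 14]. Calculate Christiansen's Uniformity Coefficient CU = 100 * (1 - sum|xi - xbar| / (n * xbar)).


xbar = 158 / 10 = 15.800
sum|xi - xbar| = 24
CU = 100 * (1 - 24 / (10 * 15.800))
   = 100 * (1 - 0.1519)
   = 84.81%


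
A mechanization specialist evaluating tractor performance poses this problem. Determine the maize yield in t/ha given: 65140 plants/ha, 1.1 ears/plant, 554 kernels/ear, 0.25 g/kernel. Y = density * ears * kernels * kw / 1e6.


Y = density * ears * kernels * kw
  = 65140 * 1.1 * 554 * 0.25 g/ha
  = 9924079 g/ha
  = 9924.08 kg/ha = 9.92 t/ha


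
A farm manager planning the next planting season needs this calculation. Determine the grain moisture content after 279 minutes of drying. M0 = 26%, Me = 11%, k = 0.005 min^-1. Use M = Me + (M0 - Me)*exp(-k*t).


M = Me + (M0 - Me) * e^(-k*t)
  = 11 + (26 - 11) * e^(-0.005*279)
  = 11 + 15 * e^(-1.395)
  = 11 + 15 * 0.24783
  = 11 + 3.7175
  = 14.72%


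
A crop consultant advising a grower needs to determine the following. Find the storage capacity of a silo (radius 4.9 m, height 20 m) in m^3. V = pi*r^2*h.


V = pi * r^2 * h
  = pi * 4.9^2 * 20
  = pi * 24.01 * 20
  = 1508.59 m^3


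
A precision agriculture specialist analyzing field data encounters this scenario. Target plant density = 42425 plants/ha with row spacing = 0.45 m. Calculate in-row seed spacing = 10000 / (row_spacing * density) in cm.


spacing = 10000 / (row_sp * density)
        = 10000 / (0.45 * 42425)
        = 10000 / 19091.25
        = 0.52380 m = 52.38 cm


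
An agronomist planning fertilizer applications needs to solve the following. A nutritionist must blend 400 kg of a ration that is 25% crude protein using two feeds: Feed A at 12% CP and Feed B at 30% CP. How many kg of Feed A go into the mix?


parts_A = CP_b - target = 30 - 25 = 5
parts_B = target - CP_a = 25 - 12 = 13
total_parts = 5 + 13 = 18
Feed A = 400 * 5 / 18 = 111.11 kg
Feed B = 400 * 13 / 18 = 288.89 kg

111.11 kg


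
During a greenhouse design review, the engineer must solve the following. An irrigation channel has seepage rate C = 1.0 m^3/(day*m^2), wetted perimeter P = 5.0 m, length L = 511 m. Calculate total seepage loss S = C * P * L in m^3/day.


S = C * P * L
  = 1.0 * 5.0 * 511
  = 2555 m^3/day


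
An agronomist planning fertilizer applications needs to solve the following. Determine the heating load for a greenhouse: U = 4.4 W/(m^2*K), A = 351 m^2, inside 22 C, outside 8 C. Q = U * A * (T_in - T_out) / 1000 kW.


dT = 22 - (8) = 14 K
Q = U * A * dT
  = 4.4 * 351 * 14
  = 21621.60 W = 21.62 kW


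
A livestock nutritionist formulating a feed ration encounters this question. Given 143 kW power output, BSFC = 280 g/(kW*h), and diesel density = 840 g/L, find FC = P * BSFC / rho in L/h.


FC = P * BSFC / rho_fuel
   = 143 * 280 / 840
   = 40040 / 840
   = 47.67 L/h


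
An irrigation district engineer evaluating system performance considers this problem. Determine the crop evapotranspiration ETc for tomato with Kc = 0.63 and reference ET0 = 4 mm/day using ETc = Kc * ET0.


ETc = Kc * ET0
    = 0.63 * 4
    = 2.52 mm/day


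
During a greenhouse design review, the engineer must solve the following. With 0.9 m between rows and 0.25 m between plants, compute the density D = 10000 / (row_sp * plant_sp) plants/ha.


D = 10000 / (row_sp * plant_sp)
  = 10000 / (0.9 * 0.25)
  = 10000 / 0.2250
  = 44444.44 plants/ha


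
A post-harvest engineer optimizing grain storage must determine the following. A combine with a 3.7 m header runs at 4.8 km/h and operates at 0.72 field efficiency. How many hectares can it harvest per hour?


C = w * v * eta_f / 10
  = 3.7 * 4.8 * 0.72 / 10
  = 12.79 / 10
  = 1.28 ha/h


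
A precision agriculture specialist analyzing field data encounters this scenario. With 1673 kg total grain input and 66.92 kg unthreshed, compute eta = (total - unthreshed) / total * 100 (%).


eta = (total - unthreshed) / total * 100
    = (1673 - 66.92) / 1673 * 100
    = 1606.08 / 1673 * 100
    = 96%


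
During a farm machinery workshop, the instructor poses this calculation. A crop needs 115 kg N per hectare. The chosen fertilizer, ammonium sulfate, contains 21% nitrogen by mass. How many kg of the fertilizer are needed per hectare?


Rate = N_required / (N_content / 100)
     = 115 / (21 / 100)
     = 115 / 0.21
     = 547.62 kg/ha


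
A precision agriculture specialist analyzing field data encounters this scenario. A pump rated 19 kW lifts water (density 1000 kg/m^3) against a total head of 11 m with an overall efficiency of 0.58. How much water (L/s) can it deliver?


Q = (P * 1000 * eta) / (rho * g * H)
  = (19 * 1000 * 0.58) / (1000 * 9.81 * 11)
  = 11020 / 107910
  = 0.10212 m^3/s = 102.12 L/s


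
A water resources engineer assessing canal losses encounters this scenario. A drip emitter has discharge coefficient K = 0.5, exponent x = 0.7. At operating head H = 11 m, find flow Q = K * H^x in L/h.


Q = K * H^x
  = 0.5 * 11^0.7
  = 0.5 * 5.3577
  = 2.68 L/h


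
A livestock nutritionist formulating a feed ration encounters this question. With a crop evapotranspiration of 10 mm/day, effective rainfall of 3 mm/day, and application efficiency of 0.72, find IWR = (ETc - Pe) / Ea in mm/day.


IWR = (ETc - Pe) / Ea
    = (10 - 3) / 0.72
    = 7 / 0.72
    = 9.72 mm/day


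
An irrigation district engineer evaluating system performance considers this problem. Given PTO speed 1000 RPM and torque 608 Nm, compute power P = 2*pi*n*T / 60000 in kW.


P = 2*pi*n*T / 60000
  = 2*pi * 1000 * 608 / 60000
  = 3820176.67 / 60000
  = 63.67 kW


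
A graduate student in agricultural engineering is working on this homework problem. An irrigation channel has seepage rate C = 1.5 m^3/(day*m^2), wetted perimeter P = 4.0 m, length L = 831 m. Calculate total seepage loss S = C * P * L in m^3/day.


S = C * P * L
  = 1.5 * 4.0 * 831
  = 4986 m^3/day


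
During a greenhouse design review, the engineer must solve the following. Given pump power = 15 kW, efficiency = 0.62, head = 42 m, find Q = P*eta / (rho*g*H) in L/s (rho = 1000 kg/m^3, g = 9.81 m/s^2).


Q = (P * 1000 * eta) / (rho * g * H)
  = (15 * 1000 * 0.62) / (1000 * 9.81 * 42)
  = 9300 / 412020
  = 0.02257 m^3/s = 22.57 L/s


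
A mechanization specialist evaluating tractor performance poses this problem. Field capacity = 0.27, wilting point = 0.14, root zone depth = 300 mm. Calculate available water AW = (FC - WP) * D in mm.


AW = (FC - WP) * D
   = (0.27 - 0.14) * 300
   = 0.13 * 300
   = 39 mm


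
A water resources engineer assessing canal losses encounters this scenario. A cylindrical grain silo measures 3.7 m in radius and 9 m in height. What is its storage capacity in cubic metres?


V = pi * r^2 * h
  = pi * 3.7^2 * 9
  = pi * 13.69 * 9
  = 387.08 m^3


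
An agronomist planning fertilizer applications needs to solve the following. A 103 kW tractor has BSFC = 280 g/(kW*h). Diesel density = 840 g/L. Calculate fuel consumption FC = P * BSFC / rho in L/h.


FC = P * BSFC / rho_fuel
   = 103 * 280 / 840
   = 28840 / 840
   = 34.33 L/h


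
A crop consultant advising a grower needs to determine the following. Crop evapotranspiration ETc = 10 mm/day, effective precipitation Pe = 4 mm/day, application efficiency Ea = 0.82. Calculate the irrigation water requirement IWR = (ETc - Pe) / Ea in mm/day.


IWR = (ETc - Pe) / Ea
    = (10 - 4) / 0.82
    = 6 / 0.82
    = 7.32 mm/day


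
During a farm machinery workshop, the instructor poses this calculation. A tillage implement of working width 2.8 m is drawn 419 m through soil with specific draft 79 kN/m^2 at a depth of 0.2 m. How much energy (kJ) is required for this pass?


E = k * d * w * L
  = 79 * 0.2 * 2.8 * 419
  = 18536.56 kJ


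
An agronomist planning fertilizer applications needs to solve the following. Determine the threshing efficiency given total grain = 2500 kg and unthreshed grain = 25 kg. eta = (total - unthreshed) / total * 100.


eta = (total - unthreshed) / total * 100
    = (2500 - 25) / 2500 * 100
    = 2475 / 2500 * 100
    = 99%


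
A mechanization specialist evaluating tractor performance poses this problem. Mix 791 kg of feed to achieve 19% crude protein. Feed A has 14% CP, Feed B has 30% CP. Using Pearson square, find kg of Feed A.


parts_A = CP_b - target = 30 - 19 = 11
parts_B = target - CP_a = 19 - 14 = 5
total_parts = 11 + 5 = 16
Feed A = 791 * 11 / 16 = 543.81 kg
Feed B = 791 * 5 / 16 = 247.19 kg

543.81 kg


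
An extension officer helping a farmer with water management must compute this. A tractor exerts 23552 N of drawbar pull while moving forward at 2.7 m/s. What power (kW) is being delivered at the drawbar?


P = F * v / 1000
  = 23552 * 2.7 / 1000
  = 63590.40 / 1000
  = 63.59 kW


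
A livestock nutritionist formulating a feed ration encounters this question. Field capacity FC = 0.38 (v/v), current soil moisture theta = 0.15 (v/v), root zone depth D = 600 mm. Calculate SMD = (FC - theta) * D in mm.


SMD = (FC - theta) * D
    = (0.38 - 0.15) * 600
    = 0.230 * 600
    = 138 mm


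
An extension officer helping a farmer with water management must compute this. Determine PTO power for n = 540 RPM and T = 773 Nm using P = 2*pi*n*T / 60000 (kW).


P = 2*pi*n*T / 60000
  = 2*pi * 540 * 773 / 60000
  = 2622727.21 / 60000
  = 43.71 kW


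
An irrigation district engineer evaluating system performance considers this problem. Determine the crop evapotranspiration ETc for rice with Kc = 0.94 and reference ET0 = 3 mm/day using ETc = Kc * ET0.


ETc = Kc * ET0
    = 0.94 * 3
    = 2.82 mm/day


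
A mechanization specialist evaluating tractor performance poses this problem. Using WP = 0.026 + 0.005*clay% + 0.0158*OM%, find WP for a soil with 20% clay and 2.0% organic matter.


WP = 0.026 + 0.005*20 + 0.0158*2.0
   = 0.026 + 0.1000 + 0.0316
   = 0.1576


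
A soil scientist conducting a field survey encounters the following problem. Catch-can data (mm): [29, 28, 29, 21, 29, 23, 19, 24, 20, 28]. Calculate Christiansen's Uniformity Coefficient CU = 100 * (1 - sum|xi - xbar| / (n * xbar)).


xbar = 250 / 10 = 25
sum|xi - xbar| = 36
CU = 100 * (1 - 36 / (10 * 25))
   = 100 * (1 - 0.1440)
   = 85.60%


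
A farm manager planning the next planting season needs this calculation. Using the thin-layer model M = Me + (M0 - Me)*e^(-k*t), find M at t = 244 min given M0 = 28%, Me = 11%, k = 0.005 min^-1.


M = Me + (M0 - Me) * e^(-k*t)
  = 11 + (28 - 11) * e^(-0.005*244)
  = 11 + 17 * e^(-1.220)
  = 11 + 17 * 0.29523
  = 11 + 5.0189
  = 16.02%


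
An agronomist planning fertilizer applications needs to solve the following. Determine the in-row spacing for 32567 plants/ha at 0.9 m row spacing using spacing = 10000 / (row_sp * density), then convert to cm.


spacing = 10000 / (row_sp * density)
        = 10000 / (0.9 * 32567)
        = 10000 / 29310.30
        = 0.34118 m = 34.12 cm


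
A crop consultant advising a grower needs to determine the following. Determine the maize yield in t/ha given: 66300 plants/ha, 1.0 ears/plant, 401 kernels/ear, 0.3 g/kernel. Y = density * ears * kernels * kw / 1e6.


Y = density * ears * kernels * kw
  = 66300 * 1.0 * 401 * 0.3 g/ha
  = 7975890 g/ha
  = 7975.89 kg/ha = 7.98 t/ha


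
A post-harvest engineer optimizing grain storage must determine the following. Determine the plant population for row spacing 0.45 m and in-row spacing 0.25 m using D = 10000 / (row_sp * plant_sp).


D = 10000 / (row_sp * plant_sp)
  = 10000 / (0.45 * 0.25)
  = 10000 / 0.1125
  = 88888.89 plants/ha


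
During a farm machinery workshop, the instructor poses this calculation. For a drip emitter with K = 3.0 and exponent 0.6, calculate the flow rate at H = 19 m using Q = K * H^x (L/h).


Q = K * H^x
  = 3.0 * 19^0.6
  = 3.0 * 5.8513
  = 17.55 L/h


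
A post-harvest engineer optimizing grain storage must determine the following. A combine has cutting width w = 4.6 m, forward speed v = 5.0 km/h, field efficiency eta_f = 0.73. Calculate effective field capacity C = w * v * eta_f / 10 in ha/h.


C = w * v * eta_f / 10
  = 4.6 * 5.0 * 0.73 / 10
  = 16.79 / 10
  = 1.68 ha/h


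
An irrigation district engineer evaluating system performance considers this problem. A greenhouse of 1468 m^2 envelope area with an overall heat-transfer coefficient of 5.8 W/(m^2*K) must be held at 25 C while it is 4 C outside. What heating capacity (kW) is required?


dT = 25 - (4) = 21 K
Q = U * A * dT
  = 5.8 * 1468 * 21
  = 178802.40 W = 178.80 kW


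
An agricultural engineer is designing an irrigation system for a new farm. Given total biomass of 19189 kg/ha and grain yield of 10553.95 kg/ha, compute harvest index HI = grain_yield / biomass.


HI = grain_yield / biomass
   = 10553.95 / 19189
   = 0.55


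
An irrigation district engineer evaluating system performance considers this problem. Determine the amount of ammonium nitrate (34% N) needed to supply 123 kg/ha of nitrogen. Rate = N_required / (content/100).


Rate = N_required / (N_content / 100)
     = 123 / (34 / 100)
     = 123 / 0.34
     = 361.76 kg/ha


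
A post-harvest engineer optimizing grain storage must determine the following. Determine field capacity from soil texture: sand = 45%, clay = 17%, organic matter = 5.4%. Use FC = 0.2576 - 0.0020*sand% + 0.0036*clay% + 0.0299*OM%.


FC = 0.2576 - 0.0020*45 + 0.0036*17 + 0.0299*5.4
   = 0.2576 - 0.0900 + 0.0612 + 0.1615
   = 0.3903


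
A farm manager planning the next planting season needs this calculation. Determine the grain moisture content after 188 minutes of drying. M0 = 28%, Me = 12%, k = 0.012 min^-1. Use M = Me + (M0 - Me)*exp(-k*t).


M = Me + (M0 - Me) * e^(-k*t)
  = 12 + (28 - 12) * e^(-0.012*188)
  = 12 + 16 * e^(-2.256)
  = 12 + 16 * 0.10477
  = 12 + 1.6763
  = 13.68%


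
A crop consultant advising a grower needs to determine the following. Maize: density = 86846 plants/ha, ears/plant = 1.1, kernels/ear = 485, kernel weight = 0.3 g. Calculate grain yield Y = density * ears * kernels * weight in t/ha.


Y = density * ears * kernels * kw
  = 86846 * 1.1 * 485 * 0.3 g/ha
  = 13899702.30 g/ha
  = 13899.70 kg/ha = 13.90 t/ha


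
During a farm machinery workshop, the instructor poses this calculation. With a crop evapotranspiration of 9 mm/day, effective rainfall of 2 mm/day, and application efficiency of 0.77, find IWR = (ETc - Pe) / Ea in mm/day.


IWR = (ETc - Pe) / Ea
    = (9 - 2) / 0.77
    = 7 / 0.77
    = 9.09 mm/day


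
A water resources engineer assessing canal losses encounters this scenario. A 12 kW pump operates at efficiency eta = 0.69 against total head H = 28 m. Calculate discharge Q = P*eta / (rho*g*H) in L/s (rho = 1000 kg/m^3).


Q = (P * 1000 * eta) / (rho * g * H)
  = (12 * 1000 * 0.69) / (1000 * 9.81 * 28)
  = 8280 / 274680
  = 0.03014 m^3/s = 30.14 L/s


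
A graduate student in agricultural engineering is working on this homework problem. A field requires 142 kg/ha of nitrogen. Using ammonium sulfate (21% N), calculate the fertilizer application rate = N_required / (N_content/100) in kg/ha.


Rate = N_required / (N_content / 100)
     = 142 / (21 / 100)
     = 142 / 0.21
     = 676.19 kg/ha


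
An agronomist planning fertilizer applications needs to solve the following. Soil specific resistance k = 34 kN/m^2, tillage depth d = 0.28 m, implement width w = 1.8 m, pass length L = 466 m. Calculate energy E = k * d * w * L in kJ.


E = k * d * w * L
  = 34 * 0.28 * 1.8 * 466
  = 7985.38 kJ


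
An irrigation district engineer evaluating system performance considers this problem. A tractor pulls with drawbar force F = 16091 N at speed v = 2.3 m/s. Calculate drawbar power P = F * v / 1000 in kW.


P = F * v / 1000
  = 16091 * 2.3 / 1000
  = 37009.30 / 1000
  = 37.01 kW


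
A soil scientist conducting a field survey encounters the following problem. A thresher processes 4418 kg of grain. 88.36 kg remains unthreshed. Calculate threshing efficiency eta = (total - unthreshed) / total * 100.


eta = (total - unthreshed) / total * 100
    = (4418 - 88.36) / 4418 * 100
    = 4329.64 / 4418 * 100
    = 98%


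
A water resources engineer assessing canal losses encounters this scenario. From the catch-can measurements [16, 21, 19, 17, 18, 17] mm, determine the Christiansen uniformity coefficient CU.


xbar = 108 / 6 = 18
sum|xi - xbar| = 8
CU = 100 * (1 - 8 / (6 * 18))
   = 100 * (1 - 0.0741)
   = 92.59%


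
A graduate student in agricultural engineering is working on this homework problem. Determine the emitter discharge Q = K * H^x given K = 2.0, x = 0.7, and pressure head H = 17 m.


Q = K * H^x
  = 2.0 * 17^0.7
  = 2.0 * 7.2663
  = 14.53 L/h


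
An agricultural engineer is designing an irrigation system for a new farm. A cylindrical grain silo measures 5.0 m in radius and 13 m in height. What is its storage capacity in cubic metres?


V = pi * r^2 * h
  = pi * 5.0^2 * 13
  = pi * 25 * 13
  = 1021.02 m^3


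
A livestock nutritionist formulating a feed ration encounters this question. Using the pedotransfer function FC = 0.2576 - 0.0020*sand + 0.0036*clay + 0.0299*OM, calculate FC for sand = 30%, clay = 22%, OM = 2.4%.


FC = 0.2576 - 0.0020*30 + 0.0036*22 + 0.0299*2.4
   = 0.2576 - 0.0600 + 0.0792 + 0.0718
   = 0.3486


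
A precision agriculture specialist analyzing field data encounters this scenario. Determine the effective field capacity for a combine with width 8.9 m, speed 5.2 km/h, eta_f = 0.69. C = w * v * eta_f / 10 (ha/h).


C = w * v * eta_f / 10
  = 8.9 * 5.2 * 0.69 / 10
  = 31.93 / 10
  = 3.19 ha/h


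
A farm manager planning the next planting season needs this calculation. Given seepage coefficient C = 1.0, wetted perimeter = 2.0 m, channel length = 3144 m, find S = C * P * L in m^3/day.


S = C * P * L
  = 1.0 * 2.0 * 3144
  = 6288 m^3/day


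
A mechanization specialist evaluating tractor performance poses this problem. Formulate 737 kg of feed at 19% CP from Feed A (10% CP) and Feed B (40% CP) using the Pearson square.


parts_A = CP_b - target = 40 - 19 = 21
parts_B = target - CP_a = 19 - 10 = 9
total_parts = 21 + 9 = 30
Feed A = 737 * 21 / 30 = 515.90 kg
Feed B = 737 * 9 / 30 = 221.10 kg

515.90 kg


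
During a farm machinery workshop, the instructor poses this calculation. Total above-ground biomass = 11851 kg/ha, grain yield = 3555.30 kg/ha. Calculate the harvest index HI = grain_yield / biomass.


HI = grain_yield / biomass
   = 3555.30 / 11851
   = 0.30


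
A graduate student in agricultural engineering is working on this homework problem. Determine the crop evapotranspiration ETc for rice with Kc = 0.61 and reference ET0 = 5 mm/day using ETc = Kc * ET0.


ETc = Kc * ET0
    = 0.61 * 5
    = 3.05 mm/day


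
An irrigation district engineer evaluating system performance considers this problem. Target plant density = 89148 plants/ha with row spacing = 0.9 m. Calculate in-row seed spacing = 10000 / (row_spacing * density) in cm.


spacing = 10000 / (row_sp * density)
        = 10000 / (0.9 * 89148)
        = 10000 / 80233.20
        = 0.12464 m = 12.46 cm


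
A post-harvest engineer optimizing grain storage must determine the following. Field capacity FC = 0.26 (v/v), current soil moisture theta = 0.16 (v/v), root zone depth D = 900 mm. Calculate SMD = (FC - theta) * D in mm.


SMD = (FC - theta) * D
    = (0.26 - 0.16) * 900
    = 0.100 * 900
    = 90 mm


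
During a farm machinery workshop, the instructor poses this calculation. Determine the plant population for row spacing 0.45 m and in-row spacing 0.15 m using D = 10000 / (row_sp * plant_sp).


D = 10000 / (row_sp * plant_sp)
  = 10000 / (0.45 * 0.15)
  = 10000 / 0.0675
  = 148148.15 plants/ha


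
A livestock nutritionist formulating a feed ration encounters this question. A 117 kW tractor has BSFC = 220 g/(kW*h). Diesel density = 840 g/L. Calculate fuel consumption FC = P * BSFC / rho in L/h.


FC = P * BSFC / rho_fuel
   = 117 * 220 / 840
   = 25740 / 840
   = 30.64 L/h


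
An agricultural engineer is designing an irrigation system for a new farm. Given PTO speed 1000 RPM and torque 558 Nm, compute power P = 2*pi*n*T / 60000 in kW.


P = 2*pi*n*T / 60000
  = 2*pi * 1000 * 558 / 60000
  = 3506017.40 / 60000
  = 58.43 kW


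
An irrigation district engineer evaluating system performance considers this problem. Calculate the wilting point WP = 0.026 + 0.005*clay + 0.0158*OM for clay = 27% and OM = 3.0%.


WP = 0.026 + 0.005*27 + 0.0158*3.0
   = 0.026 + 0.1350 + 0.0474
   = 0.2084


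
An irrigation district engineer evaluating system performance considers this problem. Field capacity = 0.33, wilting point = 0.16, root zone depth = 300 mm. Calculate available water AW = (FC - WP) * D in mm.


AW = (FC - WP) * D
   = (0.33 - 0.16) * 300
   = 0.17 * 300
   = 51 mm


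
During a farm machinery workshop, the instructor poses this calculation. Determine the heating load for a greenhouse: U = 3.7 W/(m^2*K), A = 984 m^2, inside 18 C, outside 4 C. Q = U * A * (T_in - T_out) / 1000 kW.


dT = 18 - (4) = 14 K
Q = U * A * dT
  = 3.7 * 984 * 14
  = 50971.20 W = 50.97 kW


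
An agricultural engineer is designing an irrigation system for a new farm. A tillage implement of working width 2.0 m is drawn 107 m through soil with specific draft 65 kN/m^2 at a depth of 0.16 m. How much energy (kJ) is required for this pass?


E = k * d * w * L
  = 65 * 0.16 * 2.0 * 107
  = 2225.60 kJ


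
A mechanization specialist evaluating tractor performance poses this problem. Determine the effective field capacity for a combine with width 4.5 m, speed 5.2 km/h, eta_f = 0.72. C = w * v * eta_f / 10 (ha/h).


C = w * v * eta_f / 10
  = 4.5 * 5.2 * 0.72 / 10
  = 16.85 / 10
  = 1.68 ha/h


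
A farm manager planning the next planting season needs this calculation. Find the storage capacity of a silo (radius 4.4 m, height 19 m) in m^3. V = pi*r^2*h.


V = pi * r^2 * h
  = pi * 4.4^2 * 19
  = pi * 19.36 * 19
  = 1155.60 m^3


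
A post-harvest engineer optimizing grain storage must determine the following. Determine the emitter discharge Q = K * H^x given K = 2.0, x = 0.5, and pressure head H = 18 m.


Q = K * H^x
  = 2.0 * 18^0.5
  = 2.0 * 4.2426
  = 8.49 L/h


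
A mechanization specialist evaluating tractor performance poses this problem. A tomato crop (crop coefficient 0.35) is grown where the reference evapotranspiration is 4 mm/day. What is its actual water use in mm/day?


ETc = Kc * ET0
    = 0.35 * 4
    = 1.40 mm/day


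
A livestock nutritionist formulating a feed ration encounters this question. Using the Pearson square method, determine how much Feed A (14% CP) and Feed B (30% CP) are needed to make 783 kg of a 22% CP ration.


parts_A = CP_b - target = 30 - 22 = 8
parts_B = target - CP_a = 22 - 14 = 8
total_parts = 8 + 8 = 16
Feed A = 783 * 8 / 16 = 391.50 kg
Feed B = 783 * 8 / 16 = 391.50 kg


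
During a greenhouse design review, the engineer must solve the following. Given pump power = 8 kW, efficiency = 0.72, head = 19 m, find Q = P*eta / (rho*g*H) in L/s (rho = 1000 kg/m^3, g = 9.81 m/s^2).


Q = (P * 1000 * eta) / (rho * g * H)
  = (8 * 1000 * 0.72) / (1000 * 9.81 * 19)
  = 5760 / 186390
  = 0.03090 m^3/s = 30.90 L/s


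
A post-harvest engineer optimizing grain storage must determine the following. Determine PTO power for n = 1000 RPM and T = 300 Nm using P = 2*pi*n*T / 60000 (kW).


P = 2*pi*n*T / 60000
  = 2*pi * 1000 * 300 / 60000
  = 1884955.59 / 60000
  = 31.42 kW


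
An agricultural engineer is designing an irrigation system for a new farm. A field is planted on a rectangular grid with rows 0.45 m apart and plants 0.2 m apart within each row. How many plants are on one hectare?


D = 10000 / (row_sp * plant_sp)
  = 10000 / (0.45 * 0.2)
  = 10000 / 0.0900
  = 111111.11 plants/ha


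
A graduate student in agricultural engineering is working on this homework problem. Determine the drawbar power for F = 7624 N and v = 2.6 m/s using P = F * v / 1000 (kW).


P = F * v / 1000
  = 7624 * 2.6 / 1000
  = 19822.40 / 1000
  = 19.82 kW


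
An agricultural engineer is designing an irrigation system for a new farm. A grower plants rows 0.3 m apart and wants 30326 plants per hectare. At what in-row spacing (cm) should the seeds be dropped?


spacing = 10000 / (row_sp * density)
        = 10000 / (0.3 * 30326)
        = 10000 / 9097.80
        = 1.09917 m = 109.92 cm


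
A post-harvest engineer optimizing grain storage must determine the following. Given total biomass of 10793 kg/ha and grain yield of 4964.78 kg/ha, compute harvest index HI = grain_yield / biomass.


HI = grain_yield / biomass
   = 4964.78 / 10793
   = 0.46


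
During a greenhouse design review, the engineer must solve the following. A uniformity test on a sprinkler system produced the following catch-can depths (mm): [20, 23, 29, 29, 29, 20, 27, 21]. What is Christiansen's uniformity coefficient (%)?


xbar = 198 / 8 = 24.750
sum|xi - xbar| = 30
CU = 100 * (1 - 30 / (8 * 24.750))
   = 100 * (1 - 0.1515)
   = 84.85%


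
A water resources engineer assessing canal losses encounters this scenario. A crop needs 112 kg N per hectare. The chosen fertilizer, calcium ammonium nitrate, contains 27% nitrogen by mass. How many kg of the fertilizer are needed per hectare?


Rate = N_required / (N_content / 100)
     = 112 / (27 / 100)
     = 112 / 0.27
     = 414.81 kg/ha


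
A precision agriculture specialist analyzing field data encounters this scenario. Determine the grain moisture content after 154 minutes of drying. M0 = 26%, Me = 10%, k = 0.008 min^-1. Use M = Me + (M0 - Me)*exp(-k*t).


M = Me + (M0 - Me) * e^(-k*t)
  = 10 + (26 - 10) * e^(-0.008*154)
  = 10 + 16 * e^(-1.232)
  = 10 + 16 * 0.29171
  = 10 + 4.6673
  = 14.67%


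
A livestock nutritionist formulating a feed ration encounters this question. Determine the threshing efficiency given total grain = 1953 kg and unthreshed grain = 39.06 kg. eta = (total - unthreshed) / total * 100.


eta = (total - unthreshed) / total * 100
    = (1953 - 39.06) / 1953 * 100
    = 1913.94 / 1953 * 100
    = 98%


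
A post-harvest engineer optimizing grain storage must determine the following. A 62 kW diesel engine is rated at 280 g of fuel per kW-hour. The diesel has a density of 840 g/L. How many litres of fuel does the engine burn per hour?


FC = P * BSFC / rho_fuel
   = 62 * 280 / 840
   = 17360 / 840
   = 20.67 L/h


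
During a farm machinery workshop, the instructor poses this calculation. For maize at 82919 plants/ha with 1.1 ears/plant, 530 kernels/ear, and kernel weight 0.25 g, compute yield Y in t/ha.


Y = density * ears * kernels * kw
  = 82919 * 1.1 * 530 * 0.25 g/ha
  = 12085444.25 g/ha
  = 12085.44 kg/ha = 12.09 t/ha


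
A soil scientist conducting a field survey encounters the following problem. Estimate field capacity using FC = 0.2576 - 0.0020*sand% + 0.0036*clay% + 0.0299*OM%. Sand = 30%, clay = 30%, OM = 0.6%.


FC = 0.2576 - 0.0020*30 + 0.0036*30 + 0.0299*0.6
   = 0.2576 - 0.0600 + 0.1080 + 0.0179
   = 0.3235


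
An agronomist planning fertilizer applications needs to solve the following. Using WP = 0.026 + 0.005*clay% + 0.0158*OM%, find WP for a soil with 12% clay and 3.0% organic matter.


WP = 0.026 + 0.005*12 + 0.0158*3.0
   = 0.026 + 0.0600 + 0.0474
   = 0.1334


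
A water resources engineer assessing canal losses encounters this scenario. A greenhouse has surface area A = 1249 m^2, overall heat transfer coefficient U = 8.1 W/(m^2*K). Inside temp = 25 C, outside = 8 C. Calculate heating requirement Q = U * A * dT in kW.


dT = 25 - (8) = 17 K
Q = U * A * dT
  = 8.1 * 1249 * 17
  = 171987.30 W = 171.99 kW


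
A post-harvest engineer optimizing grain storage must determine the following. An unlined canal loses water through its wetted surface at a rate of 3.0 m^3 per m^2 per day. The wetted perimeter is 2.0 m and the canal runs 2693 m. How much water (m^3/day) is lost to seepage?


S = C * P * L
  = 3.0 * 2.0 * 2693
  = 16158 m^3/day


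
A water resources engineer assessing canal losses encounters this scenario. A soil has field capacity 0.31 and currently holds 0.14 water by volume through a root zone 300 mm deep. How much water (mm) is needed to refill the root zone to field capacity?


SMD = (FC - theta) * D
    = (0.31 - 0.14) * 300
    = 0.170 * 300
    = 51 mm


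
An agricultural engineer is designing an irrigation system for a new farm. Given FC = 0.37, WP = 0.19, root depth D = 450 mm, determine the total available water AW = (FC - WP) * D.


AW = (FC - WP) * D
   = (0.37 - 0.19) * 450
   = 0.18 * 450
   = 81 mm


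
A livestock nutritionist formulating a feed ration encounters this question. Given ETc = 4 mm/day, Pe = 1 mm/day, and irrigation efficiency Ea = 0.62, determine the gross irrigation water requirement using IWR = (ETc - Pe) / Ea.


IWR = (ETc - Pe) / Ea
    = (4 - 1) / 0.62
    = 3 / 0.62
    = 4.84 mm/day


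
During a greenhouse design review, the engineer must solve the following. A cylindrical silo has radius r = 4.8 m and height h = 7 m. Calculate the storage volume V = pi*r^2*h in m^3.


V = pi * r^2 * h
  = pi * 4.8^2 * 7
  = pi * 23.04 * 7
  = 506.68 m^3


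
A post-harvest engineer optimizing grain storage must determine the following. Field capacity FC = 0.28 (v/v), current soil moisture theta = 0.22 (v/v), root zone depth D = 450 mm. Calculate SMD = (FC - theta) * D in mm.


SMD = (FC - theta) * D
    = (0.28 - 0.22) * 450
    = 0.060 * 450
    = 27 mm


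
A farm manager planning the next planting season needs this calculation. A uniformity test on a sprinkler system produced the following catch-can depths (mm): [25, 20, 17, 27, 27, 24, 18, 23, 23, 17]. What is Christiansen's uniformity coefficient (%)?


xbar = 221 / 10 = 22.100
sum|xi - xbar| = 32.800
CU = 100 * (1 - 32.800 / (10 * 22.100))
   = 100 * (1 - 0.1484)
   = 85.16%


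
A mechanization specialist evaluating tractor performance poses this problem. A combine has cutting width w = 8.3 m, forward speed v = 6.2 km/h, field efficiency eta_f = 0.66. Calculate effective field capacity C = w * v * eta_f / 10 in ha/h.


C = w * v * eta_f / 10
  = 8.3 * 6.2 * 0.66 / 10
  = 33.96 / 10
  = 3.40 ha/h


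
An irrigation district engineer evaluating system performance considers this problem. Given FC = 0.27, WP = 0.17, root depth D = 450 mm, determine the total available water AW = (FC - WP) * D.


AW = (FC - WP) * D
   = (0.27 - 0.17) * 450
   = 0.10 * 450
   = 45 mm


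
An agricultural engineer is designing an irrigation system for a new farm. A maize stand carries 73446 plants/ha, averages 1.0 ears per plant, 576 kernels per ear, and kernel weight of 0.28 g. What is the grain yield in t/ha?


Y = density * ears * kernels * kw
  = 73446 * 1.0 * 576 * 0.28 g/ha
  = 11845370.88 g/ha
  = 11845.37 kg/ha = 11.85 t/ha


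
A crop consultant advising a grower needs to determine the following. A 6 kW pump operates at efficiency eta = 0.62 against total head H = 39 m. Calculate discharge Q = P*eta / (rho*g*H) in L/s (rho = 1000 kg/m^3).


Q = (P * 1000 * eta) / (rho * g * H)
  = (6 * 1000 * 0.62) / (1000 * 9.81 * 39)
  = 3720 / 382590
  = 0.00972 m^3/s = 9.72 L/s


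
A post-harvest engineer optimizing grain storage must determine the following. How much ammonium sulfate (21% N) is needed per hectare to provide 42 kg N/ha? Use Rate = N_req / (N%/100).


Rate = N_required / (N_content / 100)
     = 42 / (21 / 100)
     = 42 / 0.21
     = 200 kg/ha


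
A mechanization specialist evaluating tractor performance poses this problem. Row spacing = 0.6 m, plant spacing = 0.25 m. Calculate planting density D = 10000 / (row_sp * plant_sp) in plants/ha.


D = 10000 / (row_sp * plant_sp)
  = 10000 / (0.6 * 0.25)
  = 10000 / 0.1500
  = 66666.67 plants/ha


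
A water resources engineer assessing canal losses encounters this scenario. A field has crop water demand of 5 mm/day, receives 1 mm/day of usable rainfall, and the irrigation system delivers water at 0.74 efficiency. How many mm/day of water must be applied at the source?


IWR = (ETc - Pe) / Ea
    = (5 - 1) / 0.74
    = 4 / 0.74
    = 5.41 mm/day


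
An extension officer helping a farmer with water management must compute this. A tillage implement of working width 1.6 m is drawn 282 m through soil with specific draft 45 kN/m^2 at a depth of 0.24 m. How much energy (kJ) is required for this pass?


E = k * d * w * L
  = 45 * 0.24 * 1.6 * 282
  = 4872.96 kJ


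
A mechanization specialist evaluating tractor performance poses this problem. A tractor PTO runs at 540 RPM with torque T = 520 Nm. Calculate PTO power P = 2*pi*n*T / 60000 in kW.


P = 2*pi*n*T / 60000
  = 2*pi * 540 * 520 / 60000
  = 1764318.43 / 60000
  = 29.41 kW


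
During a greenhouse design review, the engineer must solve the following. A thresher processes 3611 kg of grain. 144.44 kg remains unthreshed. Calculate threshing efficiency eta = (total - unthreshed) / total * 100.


eta = (total - unthreshed) / total * 100
    = (3611 - 144.44) / 3611 * 100
    = 3466.56 / 3611 * 100
    = 96%


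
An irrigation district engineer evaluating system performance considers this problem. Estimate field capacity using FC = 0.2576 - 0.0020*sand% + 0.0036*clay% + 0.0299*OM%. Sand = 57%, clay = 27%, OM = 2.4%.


FC = 0.2576 - 0.0020*57 + 0.0036*27 + 0.0299*2.4
   = 0.2576 - 0.1140 + 0.0972 + 0.0718
   = 0.3126


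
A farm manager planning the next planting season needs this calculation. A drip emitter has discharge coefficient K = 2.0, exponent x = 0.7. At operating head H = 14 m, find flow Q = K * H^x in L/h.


Q = K * H^x
  = 2.0 * 14^0.7
  = 2.0 * 6.3429
  = 12.69 L/h
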